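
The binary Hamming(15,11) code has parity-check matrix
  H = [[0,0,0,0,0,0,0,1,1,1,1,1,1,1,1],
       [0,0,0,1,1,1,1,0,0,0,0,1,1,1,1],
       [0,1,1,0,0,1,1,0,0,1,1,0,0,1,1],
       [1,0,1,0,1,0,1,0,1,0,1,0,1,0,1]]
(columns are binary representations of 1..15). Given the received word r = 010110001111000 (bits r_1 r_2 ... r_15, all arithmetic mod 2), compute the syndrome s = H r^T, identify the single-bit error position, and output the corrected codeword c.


s = (0, 1, 1, 1)^T, error position = 7, corrected codeword c = 010110101111000

Compute s = H r^T mod 2 one row at a time:
  s_1 = 0 + 1 + 1 + 1 + 1 + 0 + 0 + 0 = 4 ≡ 0 (mod 2).
  s_2 = 1 + 1 + 0 + 0 + 1 + 0 + 0 + 0 = 3 ≡ 1 (mod 2).
  s_3 = 1 + 0 + 0 + 0 + 1 + 1 + 0 + 0 = 3 ≡ 1 (mod 2).
  s_4 = 0 + 0 + 1 + 0 + 1 + 1 + 0 + 0 = 3 ≡ 1 (mod 2).
s = (0, 1, 1, 1)^T — this equals column 7 of H (binary 0111), so error is at position 7.
Correct: flip bit 7 of r = 010110001111000 to get c = 010110101111000.


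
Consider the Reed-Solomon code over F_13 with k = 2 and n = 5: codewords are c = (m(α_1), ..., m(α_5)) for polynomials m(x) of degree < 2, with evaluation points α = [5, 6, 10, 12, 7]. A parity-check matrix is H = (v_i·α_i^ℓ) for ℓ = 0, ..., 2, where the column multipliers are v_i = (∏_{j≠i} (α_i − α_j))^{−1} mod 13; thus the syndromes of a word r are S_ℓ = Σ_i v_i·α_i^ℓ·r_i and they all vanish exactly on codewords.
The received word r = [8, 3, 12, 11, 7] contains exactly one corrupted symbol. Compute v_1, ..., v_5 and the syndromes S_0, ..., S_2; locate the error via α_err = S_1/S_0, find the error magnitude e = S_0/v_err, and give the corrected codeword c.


S = (1, 6, 10), error at position 2, error magnitude e = 2, c = [8, 1, 12, 11, 7].

Step 1: column multipliers v_i = (∏_{j≠i}(α_i − α_j))^{−1} mod 13.
  i = 1 (α = 5): (5−6)(5−10)(5−12)(5−7) = (−1)·(−5)·(−7)·(−2) = 70 ≡ 5, so v_1 = 5^{−1} = 8 (mod 13).
  i = 2 (α = 6): (6−5)(6−10)(6−12)(6−7) = 1·(−4)·(−6)·(−1) = −24 ≡ 2, so v_2 = 2^{−1} = 7 (mod 13).
  i = 3 (α = 10): (10−5)(10−6)(10−12)(10−7) = 5·4·(−2)·3 = −120 ≡ 10, so v_3 = 10^{−1} = 4 (mod 13).
  i = 4 (α = 12): (12−5)(12−6)(12−10)(12−7) = 7·6·2·5 = 420 ≡ 4, so v_4 = 4^{−1} = 10 (mod 13).
  i = 5 (α = 7): (7−5)(7−6)(7−10)(7−12) = 2·1·(−3)·(−5) = 30 ≡ 4, so v_5 = 4^{−1} = 10 (mod 13).
  v = [8, 7, 4, 10, 10].
Step 2: syndromes of r = [8, 3, 12, 11, 7] (all sums mod 13).
  S_0 = Σ v_i r_i = 8·8 + 7·3 + 4·12 + 10·11 + 10·7 = 313 ≡ 1.
  S_1 = Σ v_i α_i r_i = 8·5·8 + 7·6·3 + 4·10·12 + 10·12·11 + 10·7·7 = 2736 ≡ 6.
  α_i^2 mod 13 = [12, 10, 9, 1, 10].
  S_2 = Σ v_i α_i^2 r_i = 8·12·8 + 7·10·3 + 4·9·12 + 10·1·11 + 10·10·7 = 2220 ≡ 10.
  S = (1, 6, 10) ≠ 0, so r is not a codeword (an error is present).
Step 3: locate the error. For a single error e at position i, S_ℓ = v_i·e·α_i^ℓ, so α_err = S_1/S_0.
  S_0^{−1} = 1^{−1} = 1 (mod 13), so α_err = 6·1 = 6 ≡ 6 = α_2. Error position i = 2.
  Consistency check: S_2/S_1 = 10·11 = 110 ≡ 6 = α_err ✓ (single-error assumption holds).
Step 4: error magnitude e = S_0/v_2 = S_0·∏_{j≠2}(α_2 − α_j) = 1·2 = 2 ≡ 2 (mod 13).
Step 5: correct position 2: c_2 = r_2 − e = 3 − 2 ≡ 1 (mod 13). Hence c = [8, 1, 12, 11, 7].
  Check: interpolating c through the α_i gives m(x) = 4 + 6·x (degree < 2) with m(α_i) = c_i for every i, so c is indeed a codeword.


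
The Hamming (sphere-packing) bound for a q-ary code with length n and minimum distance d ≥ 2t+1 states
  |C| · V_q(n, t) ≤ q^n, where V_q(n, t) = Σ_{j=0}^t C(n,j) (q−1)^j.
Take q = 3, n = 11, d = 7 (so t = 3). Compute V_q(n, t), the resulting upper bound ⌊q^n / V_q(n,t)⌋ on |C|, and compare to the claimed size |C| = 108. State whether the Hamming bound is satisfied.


V_q(n, t) = 1563, q^n = 177147, Hamming bound = 113, |C| = 108 ≤ bound (satisfied).

Step 1: Compute V_q(n, t) = Σ_{j=0}^3 C(n, j) (q−1)^j.
  j = 0: C(11,0)·(2)^0 = 1·1 = 1.
  j = 1: C(11,1)·(2)^1 = 11·2 = 22.
  j = 2: C(11,2)·(2)^2 = 55·4 = 220.
  j = 3: C(11,3)·(2)^3 = 165·8 = 1320.
  V_q(n, t) = 1 + 22 + 220 + 1320 = 1563.
Step 2: q^n = 3^11 = 177147.
Step 3: Hamming bound ⌊q^n / V_q(n,t)⌋ = ⌊177147/1563⌋ = 113.
Step 4: Compare |C| = 108 to 113: satisfied.
The claimed |C| lies below the Hamming bound.


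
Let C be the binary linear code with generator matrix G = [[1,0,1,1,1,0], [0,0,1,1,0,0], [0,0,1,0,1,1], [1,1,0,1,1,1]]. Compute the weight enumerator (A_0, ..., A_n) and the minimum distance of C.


Weight distribution: A_0 = 1, A_2 = 4, A_3 = 6, A_4 = 3, A_5 = 2. Minimum distance d = 2.

Enumerate all 2^4 = 16 messages m ∈ F_2^4.
For each, compute codeword c = mG in F_2^6, then tally its weight.
  m = 0000 → c = 000000, weight = 0.
  m = 1000 → c = 101110, weight = 4.
  m = 0100 → c = 001100, weight = 2.
  m = 1100 → c = 100010, weight = 2.
  m = 0010 → c = 001011, weight = 3.
  m = 1010 → c = 100101, weight = 3.
  m = 0110 → c = 000111, weight = 3.
  m = 1110 → c = 101001, weight = 3.
  m = 0001 → c = 110111, weight = 5.
  m = 1001 → c = 011001, weight = 3.
  m = 0101 → c = 111011, weight = 5.
  m = 1101 → c = 010101, weight = 3.
  m = 0011 → c = 111100, weight = 4.
  m = 1011 → c = 010010, weight = 2.
  m = 0111 → c = 110000, weight = 2.
  m = 1111 → c = 011110, weight = 4.
Tally weights:
  weight 0: 1 codewords.
  weight 2: 4 codewords.
  weight 3: 6 codewords.
  weight 4: 3 codewords.
  weight 5: 2 codewords.
Minimum distance d = smallest w > 0 with A_w > 0 = 2.
Sanity: Σ A_w = 16 = 2^4 = 16 ✓.


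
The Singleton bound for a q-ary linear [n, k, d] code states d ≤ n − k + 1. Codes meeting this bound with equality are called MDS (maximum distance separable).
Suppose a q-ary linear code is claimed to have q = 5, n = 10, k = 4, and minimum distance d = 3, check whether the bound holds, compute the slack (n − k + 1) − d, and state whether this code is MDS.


Singleton RHS = n − k + 1 = 7, slack = 4, bound satisfied, not MDS.

Singleton bound: d ≤ n − k + 1.
Here n = 10, k = 4, so n − k + 1 = 7.
Given d = 3, check d ≤ 7: YES.
Slack = (n − k + 1) − d = 4.
The code is NOT MDS (slack = 4 > 0).
Description: the claimed parameters are [10, 4, 3]_5; such a code would be non-MDS.


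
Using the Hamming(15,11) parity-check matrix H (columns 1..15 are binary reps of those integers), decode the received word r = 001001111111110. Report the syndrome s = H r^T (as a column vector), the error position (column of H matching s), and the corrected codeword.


s = (1, 1, 0, 1)^T, error position = 13, corrected codeword c = 001001111111010

Compute s = H r^T mod 2 one row at a time:
  s_1 = 1 + 1 + 1 + 1 + 1 + 1 + 1 + 0 = 7 ≡ 1 (mod 2).
  s_2 = 0 + 0 + 1 + 1 + 1 + 1 + 1 + 0 = 5 ≡ 1 (mod 2).
  s_3 = 0 + 1 + 1 + 1 + 1 + 1 + 1 + 0 = 6 ≡ 0 (mod 2).
  s_4 = 0 + 1 + 0 + 1 + 1 + 1 + 1 + 0 = 5 ≡ 1 (mod 2).
s = (1, 1, 0, 1)^T — this equals column 13 of H (binary 1101), so error is at position 13.
Correct: flip bit 13 of r = 001001111111110 to get c = 001001111111010.


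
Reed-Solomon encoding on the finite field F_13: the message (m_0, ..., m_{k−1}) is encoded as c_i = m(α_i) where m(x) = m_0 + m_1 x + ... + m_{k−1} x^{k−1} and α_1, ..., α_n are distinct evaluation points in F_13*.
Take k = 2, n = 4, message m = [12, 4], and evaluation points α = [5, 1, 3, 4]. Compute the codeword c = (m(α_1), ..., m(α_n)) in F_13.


c = [6, 3, 11, 2]

Message polynomial: m(x) = 12 + 4·x (mod 13).
For each evaluation point α_i, compute m(α_i) mod 13:
  α_1 = 5: Horner steps 4 → 6, so m(5) = 6.
  α_2 = 1: Horner steps 4 → 3, so m(1) = 3.
  α_3 = 3: Horner steps 4 → 11, so m(3) = 11.
  α_4 = 4: Horner steps 4 → 2, so m(4) = 2.
Codeword c = [6, 3, 11, 2] ∈ F_13^4.


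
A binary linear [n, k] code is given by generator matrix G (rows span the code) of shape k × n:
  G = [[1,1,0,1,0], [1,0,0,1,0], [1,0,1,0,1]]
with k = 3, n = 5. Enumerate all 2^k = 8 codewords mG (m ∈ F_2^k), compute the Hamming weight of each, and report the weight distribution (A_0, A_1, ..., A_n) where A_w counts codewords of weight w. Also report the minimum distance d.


Weight distribution: A_0 = 1, A_1 = 1, A_2 = 1, A_3 = 3, A_4 = 2. Minimum distance d = 1.

Enumerate all 2^3 = 8 messages m ∈ F_2^3.
For each, compute codeword c = mG in F_2^5, then tally its weight.
  m = 000 → c = 00000, weight = 0.
  m = 100 → c = 11010, weight = 3.
  m = 010 → c = 10010, weight = 2.
  m = 110 → c = 01000, weight = 1.
  m = 001 → c = 10101, weight = 3.
  m = 101 → c = 01111, weight = 4.
  m = 011 → c = 00111, weight = 3.
  m = 111 → c = 11101, weight = 4.
Tally weights:
  weight 0: 1 codewords.
  weight 1: 1 codewords.
  weight 2: 1 codewords.
  weight 3: 3 codewords.
  weight 4: 2 codewords.
Minimum distance d = smallest w > 0 with A_w > 0 = 1.
Sanity: Σ A_w = 8 = 2^3 = 8 ✓.


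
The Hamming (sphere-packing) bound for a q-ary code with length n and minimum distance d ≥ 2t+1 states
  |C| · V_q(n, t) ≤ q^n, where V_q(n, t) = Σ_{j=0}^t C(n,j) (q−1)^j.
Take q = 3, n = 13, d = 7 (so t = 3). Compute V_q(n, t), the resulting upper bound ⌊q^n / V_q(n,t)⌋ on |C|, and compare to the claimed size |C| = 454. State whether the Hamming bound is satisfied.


V_q(n, t) = 2627, q^n = 1594323, Hamming bound = 606, |C| = 454 ≤ bound (satisfied).

Step 1: Compute V_q(n, t) = Σ_{j=0}^3 C(n, j) (q−1)^j.
  j = 0: C(13,0)·(2)^0 = 1·1 = 1.
  j = 1: C(13,1)·(2)^1 = 13·2 = 26.
  j = 2: C(13,2)·(2)^2 = 78·4 = 312.
  j = 3: C(13,3)·(2)^3 = 286·8 = 2288.
  V_q(n, t) = 1 + 26 + 312 + 2288 = 2627.
Step 2: q^n = 3^13 = 1594323.
Step 3: Hamming bound ⌊q^n / V_q(n,t)⌋ = ⌊1594323/2627⌋ = 606.
Step 4: Compare |C| = 454 to 606: satisfied.
The claimed |C| lies below the Hamming bound.


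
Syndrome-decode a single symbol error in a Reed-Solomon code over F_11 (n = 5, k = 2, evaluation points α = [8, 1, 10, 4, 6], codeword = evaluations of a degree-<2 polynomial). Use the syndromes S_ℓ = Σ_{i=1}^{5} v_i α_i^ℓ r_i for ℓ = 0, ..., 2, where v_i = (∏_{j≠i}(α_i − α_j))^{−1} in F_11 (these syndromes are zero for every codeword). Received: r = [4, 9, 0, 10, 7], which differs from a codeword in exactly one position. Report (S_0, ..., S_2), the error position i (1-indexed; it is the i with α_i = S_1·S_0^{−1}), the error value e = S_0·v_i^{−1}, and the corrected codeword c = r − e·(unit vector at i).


S = (7, 4, 7), error at position 3, error magnitude e = 10, c = [4, 9, 1, 10, 7].

Step 1: column multipliers v_i = (∏_{j≠i}(α_i − α_j))^{−1} mod 11.
  i = 1 (α = 8): (8−1)(8−10)(8−4)(8−6) = 7·(−2)·4·2 = −112 ≡ 9, so v_1 = 9^{−1} = 5 (mod 11).
  i = 2 (α = 1): (1−8)(1−10)(1−4)(1−6) = (−7)·(−9)·(−3)·(−5) = 945 ≡ 10, so v_2 = 10^{−1} = 10 (mod 11).
  i = 3 (α = 10): (10−8)(10−1)(10−4)(10−6) = 2·9·6·4 = 432 ≡ 3, so v_3 = 3^{−1} = 4 (mod 11).
  i = 4 (α = 4): (4−8)(4−1)(4−10)(4−6) = (−4)·3·(−6)·(−2) = −144 ≡ 10, so v_4 = 10^{−1} = 10 (mod 11).
  i = 5 (α = 6): (6−8)(6−1)(6−10)(6−4) = (−2)·5·(−4)·2 = 80 ≡ 3, so v_5 = 3^{−1} = 4 (mod 11).
  v = [5, 10, 4, 10, 4].
Step 2: syndromes of r = [4, 9, 0, 10, 7] (all sums mod 11).
  S_0 = Σ v_i r_i = 5·4 + 10·9 + 4·0 + 10·10 + 4·7 = 238 ≡ 7.
  S_1 = Σ v_i α_i r_i = 5·8·4 + 10·1·9 + 4·10·0 + 10·4·10 + 4·6·7 = 818 ≡ 4.
  α_i^2 mod 11 = [9, 1, 1, 5, 3].
  S_2 = Σ v_i α_i^2 r_i = 5·9·4 + 10·1·9 + 4·1·0 + 10·5·10 + 4·3·7 = 854 ≡ 7.
  S = (7, 4, 7) ≠ 0, so r is not a codeword (an error is present).
Step 3: locate the error. For a single error e at position i, S_ℓ = v_i·e·α_i^ℓ, so α_err = S_1/S_0.
  S_0^{−1} = 7^{−1} = 8 (mod 11), so α_err = 4·8 = 32 ≡ 10 = α_3. Error position i = 3.
  Consistency check: S_2/S_1 = 7·3 = 21 ≡ 10 = α_err ✓ (single-error assumption holds).
Step 4: error magnitude e = S_0/v_3 = S_0·∏_{j≠3}(α_3 − α_j) = 7·3 = 21 ≡ 10 (mod 11).
Step 5: correct position 3: c_3 = r_3 − e = 0 − 10 ≡ 1 (mod 11). Hence c = [4, 9, 1, 10, 7].
  Check: interpolating c through the α_i gives m(x) = 5 + 4·x (degree < 2) with m(α_i) = c_i for every i, so c is indeed a codeword.


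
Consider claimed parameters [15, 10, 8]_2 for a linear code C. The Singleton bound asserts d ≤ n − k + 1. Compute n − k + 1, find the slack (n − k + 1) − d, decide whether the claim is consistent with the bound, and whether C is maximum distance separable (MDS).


Singleton RHS = n − k + 1 = 6, slack = -2, bound violated (no such code; not MDS).

Singleton bound: d ≤ n − k + 1.
Here n = 15, k = 10, so n − k + 1 = 6.
Given d = 8, check d ≤ 6: NO.
Slack = (n − k + 1) − d = -2.
The slack is negative: d = 8 exceeds n − k + 1 = 6 by 2, so the Singleton bound is violated and no linear [15, 10, 8]_2 code can exist. In particular it is not MDS (MDS requires d = n − k + 1 exactly).
Description: the claimed parameters are [15, 10, 8]_2; such a code would be impossible (violates the Singleton bound).


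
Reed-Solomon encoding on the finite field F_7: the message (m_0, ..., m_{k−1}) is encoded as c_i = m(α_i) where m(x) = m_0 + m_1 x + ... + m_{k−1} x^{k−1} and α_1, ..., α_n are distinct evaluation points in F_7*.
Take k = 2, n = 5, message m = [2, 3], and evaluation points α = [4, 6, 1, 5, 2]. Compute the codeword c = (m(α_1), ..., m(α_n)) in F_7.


c = [0, 6, 5, 3, 1]

Message polynomial: m(x) = 2 + 3·x (mod 7).
For each evaluation point α_i, compute m(α_i) mod 7:
  α_1 = 4: Horner steps 3 → 0, so m(4) = 0.
  α_2 = 6: Horner steps 3 → 6, so m(6) = 6.
  α_3 = 1: Horner steps 3 → 5, so m(1) = 5.
  α_4 = 5: Horner steps 3 → 3, so m(5) = 3.
  α_5 = 2: Horner steps 3 → 1, so m(2) = 1.
Codeword c = [0, 6, 5, 3, 1] ∈ F_7^5.


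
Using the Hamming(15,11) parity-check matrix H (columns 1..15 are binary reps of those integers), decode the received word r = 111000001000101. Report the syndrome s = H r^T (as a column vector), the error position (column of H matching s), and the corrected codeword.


s = (1, 0, 1, 1)^T, error position = 11, corrected codeword c = 111000001010101

Compute s = H r^T mod 2 one row at a time:
  s_1 = 0 + 1 + 0 + 0 + 0 + 1 + 0 + 1 = 3 ≡ 1 (mod 2).
  s_2 = 0 + 0 + 0 + 0 + 0 + 1 + 0 + 1 = 2 ≡ 0 (mod 2).
  s_3 = 1 + 1 + 0 + 0 + 0 + 0 + 0 + 1 = 3 ≡ 1 (mod 2).
  s_4 = 1 + 1 + 0 + 0 + 1 + 0 + 1 + 1 = 5 ≡ 1 (mod 2).
s = (1, 0, 1, 1)^T — this equals column 11 of H (binary 1011), so error is at position 11.
Correct: flip bit 11 of r = 111000001000101 to get c = 111000001010101.


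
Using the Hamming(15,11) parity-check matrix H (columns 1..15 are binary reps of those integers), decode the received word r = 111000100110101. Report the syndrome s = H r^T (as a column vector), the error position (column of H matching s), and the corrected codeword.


s = (0, 1, 0, 0)^T, error position = 4, corrected codeword c = 111100100110101

Compute s = H r^T mod 2 one row at a time:
  s_1 = 0 + 0 + 1 + 1 + 0 + 1 + 0 + 1 = 4 ≡ 0 (mod 2).
  s_2 = 0 + 0 + 0 + 1 + 0 + 1 + 0 + 1 = 3 ≡ 1 (mod 2).
  s_3 = 1 + 1 + 0 + 1 + 1 + 1 + 0 + 1 = 6 ≡ 0 (mod 2).
  s_4 = 1 + 1 + 0 + 1 + 0 + 1 + 1 + 1 = 6 ≡ 0 (mod 2).
s = (0, 1, 0, 0)^T — this equals column 4 of H (binary 0100), so error is at position 4.
Correct: flip bit 4 of r = 111000100110101 to get c = 111100100110101.


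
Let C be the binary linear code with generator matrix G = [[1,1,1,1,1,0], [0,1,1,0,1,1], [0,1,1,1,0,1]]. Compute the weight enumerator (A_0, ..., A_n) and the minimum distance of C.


Weight distribution: A_0 = 1, A_2 = 1, A_3 = 3, A_4 = 2, A_5 = 1. Minimum distance d = 2.

Enumerate all 2^3 = 8 messages m ∈ F_2^3.
For each, compute codeword c = mG in F_2^6, then tally its weight.
  m = 000 → c = 000000, weight = 0.
  m = 100 → c = 111110, weight = 5.
  m = 010 → c = 011011, weight = 4.
  m = 110 → c = 100101, weight = 3.
  m = 001 → c = 011101, weight = 4.
  m = 101 → c = 100011, weight = 3.
  m = 011 → c = 000110, weight = 2.
  m = 111 → c = 111000, weight = 3.
Tally weights:
  weight 0: 1 codewords.
  weight 2: 1 codewords.
  weight 3: 3 codewords.
  weight 4: 2 codewords.
  weight 5: 1 codewords.
Minimum distance d = smallest w > 0 with A_w > 0 = 2.
Sanity: Σ A_w = 8 = 2^3 = 8 ✓.


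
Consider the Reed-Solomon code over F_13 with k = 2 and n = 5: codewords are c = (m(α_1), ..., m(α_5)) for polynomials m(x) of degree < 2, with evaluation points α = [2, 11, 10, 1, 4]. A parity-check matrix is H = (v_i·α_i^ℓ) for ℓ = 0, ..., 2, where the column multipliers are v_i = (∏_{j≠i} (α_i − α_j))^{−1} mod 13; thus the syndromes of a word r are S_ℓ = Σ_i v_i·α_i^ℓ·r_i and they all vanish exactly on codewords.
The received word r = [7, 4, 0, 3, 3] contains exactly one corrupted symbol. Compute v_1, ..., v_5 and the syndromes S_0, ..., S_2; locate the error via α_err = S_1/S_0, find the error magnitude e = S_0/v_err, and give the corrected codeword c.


S = (8, 6, 11), error at position 5, error magnitude e = 1, c = [7, 4, 0, 3, 2].

Step 1: column multipliers v_i = (∏_{j≠i}(α_i − α_j))^{−1} mod 13.
  i = 1 (α = 2): (2−11)(2−10)(2−1)(2−4) = (−9)·(−8)·1·(−2) = −144 ≡ 12, so v_1 = 12^{−1} = 12 (mod 13).
  i = 2 (α = 11): (11−2)(11−10)(11−1)(11−4) = 9·1·10·7 = 630 ≡ 6, so v_2 = 6^{−1} = 11 (mod 13).
  i = 3 (α = 10): (10−2)(10−11)(10−1)(10−4) = 8·(−1)·9·6 = −432 ≡ 10, so v_3 = 10^{−1} = 4 (mod 13).
  i = 4 (α = 1): (1−2)(1−11)(1−10)(1−4) = (−1)·(−10)·(−9)·(−3) = 270 ≡ 10, so v_4 = 10^{−1} = 4 (mod 13).
  i = 5 (α = 4): (4−2)(4−11)(4−10)(4−1) = 2·(−7)·(−6)·3 = 252 ≡ 5, so v_5 = 5^{−1} = 8 (mod 13).
  v = [12, 11, 4, 4, 8].
Step 2: syndromes of r = [7, 4, 0, 3, 3] (all sums mod 13).
  S_0 = Σ v_i r_i = 12·7 + 11·4 + 4·0 + 4·3 + 8·3 = 164 ≡ 8.
  S_1 = Σ v_i α_i r_i = 12·2·7 + 11·11·4 + 4·10·0 + 4·1·3 + 8·4·3 = 760 ≡ 6.
  α_i^2 mod 13 = [4, 4, 9, 1, 3].
  S_2 = Σ v_i α_i^2 r_i = 12·4·7 + 11·4·4 + 4·9·0 + 4·1·3 + 8·3·3 = 596 ≡ 11.
  S = (8, 6, 11) ≠ 0, so r is not a codeword (an error is present).
Step 3: locate the error. For a single error e at position i, S_ℓ = v_i·e·α_i^ℓ, so α_err = S_1/S_0.
  S_0^{−1} = 8^{−1} = 5 (mod 13), so α_err = 6·5 = 30 ≡ 4 = α_5. Error position i = 5.
  Consistency check: S_2/S_1 = 11·11 = 121 ≡ 4 = α_err ✓ (single-error assumption holds).
Step 4: error magnitude e = S_0/v_5 = S_0·∏_{j≠5}(α_5 − α_j) = 8·5 = 40 ≡ 1 (mod 13).
Step 5: correct position 5: c_5 = r_5 − e = 3 − 1 ≡ 2 (mod 13). Hence c = [7, 4, 0, 3, 2].
  Check: interpolating c through the α_i gives m(x) = 12 + 4·x (degree < 2) with m(α_i) = c_i for every i, so c is indeed a codeword.


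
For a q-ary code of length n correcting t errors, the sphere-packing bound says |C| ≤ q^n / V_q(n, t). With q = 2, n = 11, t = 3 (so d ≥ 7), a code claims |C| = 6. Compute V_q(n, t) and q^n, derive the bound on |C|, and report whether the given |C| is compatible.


V_q(n, t) = 232, q^n = 2048, Hamming bound = 8, |C| = 6 ≤ bound (satisfied).

Step 1: Compute V_q(n, t) = Σ_{j=0}^3 C(n, j) (q−1)^j.
  j = 0: C(11,0)·(1)^0 = 1·1 = 1.
  j = 1: C(11,1)·(1)^1 = 11·1 = 11.
  j = 2: C(11,2)·(1)^2 = 55·1 = 55.
  j = 3: C(11,3)·(1)^3 = 165·1 = 165.
  V_q(n, t) = 1 + 11 + 55 + 165 = 232.
Step 2: q^n = 2^11 = 2048.
Step 3: Hamming bound ⌊q^n / V_q(n,t)⌋ = ⌊2048/232⌋ = 8.
Step 4: Compare |C| = 6 to 8: satisfied.
The claimed |C| lies below the Hamming bound.


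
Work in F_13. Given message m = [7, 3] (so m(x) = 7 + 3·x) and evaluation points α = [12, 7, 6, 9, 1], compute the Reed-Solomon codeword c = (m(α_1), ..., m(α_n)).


c = [4, 2, 12, 8, 10]

Message polynomial: m(x) = 7 + 3·x (mod 13).
For each evaluation point α_i, compute m(α_i) mod 13:
  α_1 = 12: Horner steps 3 → 4, so m(12) = 4.
  α_2 = 7: Horner steps 3 → 2, so m(7) = 2.
  α_3 = 6: Horner steps 3 → 12, so m(6) = 12.
  α_4 = 9: Horner steps 3 → 8, so m(9) = 8.
  α_5 = 1: Horner steps 3 → 10, so m(1) = 10.
Codeword c = [4, 2, 12, 8, 10] ∈ F_13^5.


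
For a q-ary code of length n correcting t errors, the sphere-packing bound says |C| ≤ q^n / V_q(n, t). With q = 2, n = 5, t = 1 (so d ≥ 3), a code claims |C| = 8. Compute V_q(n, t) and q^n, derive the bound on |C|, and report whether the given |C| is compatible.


V_q(n, t) = 6, q^n = 32, Hamming bound = 5, |C| = 8 > bound (violated).

Step 1: Compute V_q(n, t) = Σ_{j=0}^1 C(n, j) (q−1)^j.
  j = 0: C(5,0)·(1)^0 = 1·1 = 1.
  j = 1: C(5,1)·(1)^1 = 5·1 = 5.
  V_q(n, t) = 1 + 5 = 6.
Step 2: q^n = 2^5 = 32.
Step 3: Hamming bound ⌊q^n / V_q(n,t)⌋ = ⌊32/6⌋ = 5.
Step 4: Compare |C| = 8 to 5: violated.
The claimed |C| lies above the Hamming bound, so no 2-ary code of length 5 with d ≥ 3 can have 8 codewords.


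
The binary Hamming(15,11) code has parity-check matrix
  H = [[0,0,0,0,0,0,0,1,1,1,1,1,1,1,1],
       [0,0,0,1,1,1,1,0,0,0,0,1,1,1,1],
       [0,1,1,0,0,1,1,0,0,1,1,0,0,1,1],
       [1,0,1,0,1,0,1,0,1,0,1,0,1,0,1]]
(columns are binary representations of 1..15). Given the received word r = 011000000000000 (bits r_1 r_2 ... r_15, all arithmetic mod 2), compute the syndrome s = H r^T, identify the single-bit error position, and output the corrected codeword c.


s = (0, 0, 0, 1)^T, error position = 1, corrected codeword c = 111000000000000

Compute s = H r^T mod 2 one row at a time:
  s_1 = 0 + 0 + 0 + 0 + 0 + 0 + 0 + 0 = 0 ≡ 0 (mod 2).
  s_2 = 0 + 0 + 0 + 0 + 0 + 0 + 0 + 0 = 0 ≡ 0 (mod 2).
  s_3 = 1 + 1 + 0 + 0 + 0 + 0 + 0 + 0 = 2 ≡ 0 (mod 2).
  s_4 = 0 + 1 + 0 + 0 + 0 + 0 + 0 + 0 = 1 ≡ 1 (mod 2).
s = (0, 0, 0, 1)^T — this equals column 1 of H (binary 0001), so error is at position 1.
Correct: flip bit 1 of r = 011000000000000 to get c = 111000000000000.


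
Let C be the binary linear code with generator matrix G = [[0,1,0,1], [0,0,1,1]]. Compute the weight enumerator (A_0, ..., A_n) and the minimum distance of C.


Weight distribution: A_0 = 1, A_2 = 3. Minimum distance d = 2.

Enumerate all 2^2 = 4 messages m ∈ F_2^2.
For each, compute codeword c = mG in F_2^4, then tally its weight.
  m = 00 → c = 0000, weight = 0.
  m = 10 → c = 0101, weight = 2.
  m = 01 → c = 0011, weight = 2.
  m = 11 → c = 0110, weight = 2.
Tally weights:
  weight 0: 1 codewords.
  weight 2: 3 codewords.
Minimum distance d = smallest w > 0 with A_w > 0 = 2.
Sanity: Σ A_w = 4 = 2^2 = 4 ✓.


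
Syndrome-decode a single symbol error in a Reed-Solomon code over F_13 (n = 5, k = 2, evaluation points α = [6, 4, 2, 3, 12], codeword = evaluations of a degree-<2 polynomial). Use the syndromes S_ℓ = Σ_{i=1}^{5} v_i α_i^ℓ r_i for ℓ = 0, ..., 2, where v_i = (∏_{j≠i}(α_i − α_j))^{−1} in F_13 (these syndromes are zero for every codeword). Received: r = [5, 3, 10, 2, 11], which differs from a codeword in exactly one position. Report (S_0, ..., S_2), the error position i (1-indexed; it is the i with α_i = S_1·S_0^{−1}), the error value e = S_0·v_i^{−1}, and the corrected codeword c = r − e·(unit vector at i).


S = (11, 9, 5), error at position 3, error magnitude e = 9, c = [5, 3, 1, 2, 11].

Step 1: column multipliers v_i = (∏_{j≠i}(α_i − α_j))^{−1} mod 13.
  i = 1 (α = 6): (6−4)(6−2)(6−3)(6−12) = 2·4·3·(−6) = −144 ≡ 12, so v_1 = 12^{−1} = 12 (mod 13).
  i = 2 (α = 4): (4−6)(4−2)(4−3)(4−12) = (−2)·2·1·(−8) = 32 ≡ 6, so v_2 = 6^{−1} = 11 (mod 13).
  i = 3 (α = 2): (2−6)(2−4)(2−3)(2−12) = (−4)·(−2)·(−1)·(−10) = 80 ≡ 2, so v_3 = 2^{−1} = 7 (mod 13).
  i = 4 (α = 3): (3−6)(3−4)(3−2)(3−12) = (−3)·(−1)·1·(−9) = −27 ≡ 12, so v_4 = 12^{−1} = 12 (mod 13).
  i = 5 (α = 12): (12−6)(12−4)(12−2)(12−3) = 6·8·10·9 = 4320 ≡ 4, so v_5 = 4^{−1} = 10 (mod 13).
  v = [12, 11, 7, 12, 10].
Step 2: syndromes of r = [5, 3, 10, 2, 11] (all sums mod 13).
  S_0 = Σ v_i r_i = 12·5 + 11·3 + 7·10 + 12·2 + 10·11 = 297 ≡ 11.
  S_1 = Σ v_i α_i r_i = 12·6·5 + 11·4·3 + 7·2·10 + 12·3·2 + 10·12·11 = 2024 ≡ 9.
  α_i^2 mod 13 = [10, 3, 4, 9, 1].
  S_2 = Σ v_i α_i^2 r_i = 12·10·5 + 11·3·3 + 7·4·10 + 12·9·2 + 10·1·11 = 1305 ≡ 5.
  S = (11, 9, 5) ≠ 0, so r is not a codeword (an error is present).
Step 3: locate the error. For a single error e at position i, S_ℓ = v_i·e·α_i^ℓ, so α_err = S_1/S_0.
  S_0^{−1} = 11^{−1} = 6 (mod 13), so α_err = 9·6 = 54 ≡ 2 = α_3. Error position i = 3.
  Consistency check: S_2/S_1 = 5·3 = 15 ≡ 2 = α_err ✓ (single-error assumption holds).
Step 4: error magnitude e = S_0/v_3 = S_0·∏_{j≠3}(α_3 − α_j) = 11·2 = 22 ≡ 9 (mod 13).
Step 5: correct position 3: c_3 = r_3 − e = 10 − 9 ≡ 1 (mod 13). Hence c = [5, 3, 1, 2, 11].
  Check: interpolating c through the α_i gives m(x) = 12 + 1·x (degree < 2) with m(α_i) = c_i for every i, so c is indeed a codeword.


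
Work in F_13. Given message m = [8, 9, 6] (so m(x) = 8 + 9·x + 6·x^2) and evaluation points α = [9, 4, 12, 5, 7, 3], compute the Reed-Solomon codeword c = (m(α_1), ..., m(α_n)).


c = [3, 10, 5, 8, 1, 11]

Message polynomial: m(x) = 8 + 9·x + 6·x^2 (mod 13).
For each evaluation point α_i, compute m(α_i) mod 13:
  α_1 = 9: Horner steps 6 → 11 → 3, so m(9) = 3.
  α_2 = 4: Horner steps 6 → 7 → 10, so m(4) = 10.
  α_3 = 12: Horner steps 6 → 3 → 5, so m(12) = 5.
  α_4 = 5: Horner steps 6 → 0 → 8, so m(5) = 8.
  α_5 = 7: Horner steps 6 → 12 → 1, so m(7) = 1.
  α_6 = 3: Horner steps 6 → 1 → 11, so m(3) = 11.
Codeword c = [3, 10, 5, 8, 1, 11] ∈ F_13^6.


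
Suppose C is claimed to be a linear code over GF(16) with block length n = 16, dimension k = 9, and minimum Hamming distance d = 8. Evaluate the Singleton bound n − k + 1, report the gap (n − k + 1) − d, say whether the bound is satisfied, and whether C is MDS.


Singleton RHS = n − k + 1 = 8, slack = 0, bound satisfied, MDS.

Singleton bound: d ≤ n − k + 1.
Here n = 16, k = 9, so n − k + 1 = 8.
Given d = 8, check d ≤ 8: YES.
Slack = (n − k + 1) − d = 0.
The code is MDS (slack = 0).
Description: the claimed parameters are [16, 9, 8]_16; such a code would be MDS (meets Singleton bound).


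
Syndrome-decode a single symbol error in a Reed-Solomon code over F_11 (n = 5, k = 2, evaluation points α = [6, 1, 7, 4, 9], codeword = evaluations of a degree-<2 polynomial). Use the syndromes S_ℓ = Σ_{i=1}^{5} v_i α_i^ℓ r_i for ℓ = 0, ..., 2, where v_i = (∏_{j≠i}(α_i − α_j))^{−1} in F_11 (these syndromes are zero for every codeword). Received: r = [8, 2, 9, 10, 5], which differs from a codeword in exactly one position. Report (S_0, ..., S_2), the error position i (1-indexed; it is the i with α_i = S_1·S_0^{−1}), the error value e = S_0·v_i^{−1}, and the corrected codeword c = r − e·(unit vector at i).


S = (3, 10, 4), error at position 3, error magnitude e = 2, c = [8, 2, 7, 10, 5].

Step 1: column multipliers v_i = (∏_{j≠i}(α_i − α_j))^{−1} mod 11.
  i = 1 (α = 6): (6−1)(6−7)(6−4)(6−9) = 5·(−1)·2·(−3) = 30 ≡ 8, so v_1 = 8^{−1} = 7 (mod 11).
  i = 2 (α = 1): (1−6)(1−7)(1−4)(1−9) = (−5)·(−6)·(−3)·(−8) = 720 ≡ 5, so v_2 = 5^{−1} = 9 (mod 11).
  i = 3 (α = 7): (7−6)(7−1)(7−4)(7−9) = 1·6·3·(−2) = −36 ≡ 8, so v_3 = 8^{−1} = 7 (mod 11).
  i = 4 (α = 4): (4−6)(4−1)(4−7)(4−9) = (−2)·3·(−3)·(−5) = −90 ≡ 9, so v_4 = 9^{−1} = 5 (mod 11).
  i = 5 (α = 9): (9−6)(9−1)(9−7)(9−4) = 3·8·2·5 = 240 ≡ 9, so v_5 = 9^{−1} = 5 (mod 11).
  v = [7, 9, 7, 5, 5].
Step 2: syndromes of r = [8, 2, 9, 10, 5] (all sums mod 11).
  S_0 = Σ v_i r_i = 7·8 + 9·2 + 7·9 + 5·10 + 5·5 = 212 ≡ 3.
  S_1 = Σ v_i α_i r_i = 7·6·8 + 9·1·2 + 7·7·9 + 5·4·10 + 5·9·5 = 1220 ≡ 10.
  α_i^2 mod 11 = [3, 1, 5, 5, 4].
  S_2 = Σ v_i α_i^2 r_i = 7·3·8 + 9·1·2 + 7·5·9 + 5·5·10 + 5·4·5 = 851 ≡ 4.
  S = (3, 10, 4) ≠ 0, so r is not a codeword (an error is present).
Step 3: locate the error. For a single error e at position i, S_ℓ = v_i·e·α_i^ℓ, so α_err = S_1/S_0.
  S_0^{−1} = 3^{−1} = 4 (mod 11), so α_err = 10·4 = 40 ≡ 7 = α_3. Error position i = 3.
  Consistency check: S_2/S_1 = 4·10 = 40 ≡ 7 = α_err ✓ (single-error assumption holds).
Step 4: error magnitude e = S_0/v_3 = S_0·∏_{j≠3}(α_3 − α_j) = 3·8 = 24 ≡ 2 (mod 11).
Step 5: correct position 3: c_3 = r_3 − e = 9 − 2 ≡ 7 (mod 11). Hence c = [8, 2, 7, 10, 5].
  Check: interpolating c through the α_i gives m(x) = 3 + 10·x (degree < 2) with m(α_i) = c_i for every i, so c is indeed a codeword.


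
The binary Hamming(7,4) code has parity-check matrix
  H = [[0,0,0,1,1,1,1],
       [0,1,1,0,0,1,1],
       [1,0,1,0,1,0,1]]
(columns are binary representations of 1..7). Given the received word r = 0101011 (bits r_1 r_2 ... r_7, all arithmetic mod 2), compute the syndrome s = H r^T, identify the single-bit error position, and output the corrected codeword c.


s = (1, 1, 1)^T, error position = 7, corrected codeword c = 0101010

Compute s = H r^T mod 2 one row at a time:
  s_1 = 1 + 0 + 1 + 1 = 3 ≡ 1 (mod 2).
  s_2 = 1 + 0 + 1 + 1 = 3 ≡ 1 (mod 2).
  s_3 = 0 + 0 + 0 + 1 = 1 ≡ 1 (mod 2).
s = (1, 1, 1)^T — this equals column 7 of H (binary 111), so error is at position 7.
Correct: flip bit 7 of r = 0101011 to get c = 0101010.


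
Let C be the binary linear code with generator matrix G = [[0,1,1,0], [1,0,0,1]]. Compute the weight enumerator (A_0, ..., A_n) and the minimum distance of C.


Weight distribution: A_0 = 1, A_2 = 2, A_4 = 1. Minimum distance d = 2.

Enumerate all 2^2 = 4 messages m ∈ F_2^2.
For each, compute codeword c = mG in F_2^4, then tally its weight.
  m = 00 → c = 0000, weight = 0.
  m = 10 → c = 0110, weight = 2.
  m = 01 → c = 1001, weight = 2.
  m = 11 → c = 1111, weight = 4.
Tally weights:
  weight 0: 1 codewords.
  weight 2: 2 codewords.
  weight 4: 1 codewords.
Minimum distance d = smallest w > 0 with A_w > 0 = 2.
Sanity: Σ A_w = 4 = 2^2 = 4 ✓.


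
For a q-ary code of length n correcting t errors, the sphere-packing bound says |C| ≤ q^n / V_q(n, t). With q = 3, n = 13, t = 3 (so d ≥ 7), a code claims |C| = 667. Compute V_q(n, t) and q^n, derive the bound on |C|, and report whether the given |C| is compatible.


V_q(n, t) = 2627, q^n = 1594323, Hamming bound = 606, |C| = 667 > bound (violated).

Step 1: Compute V_q(n, t) = Σ_{j=0}^3 C(n, j) (q−1)^j.
  j = 0: C(13,0)·(2)^0 = 1·1 = 1.
  j = 1: C(13,1)·(2)^1 = 13·2 = 26.
  j = 2: C(13,2)·(2)^2 = 78·4 = 312.
  j = 3: C(13,3)·(2)^3 = 286·8 = 2288.
  V_q(n, t) = 1 + 26 + 312 + 2288 = 2627.
Step 2: q^n = 3^13 = 1594323.
Step 3: Hamming bound ⌊q^n / V_q(n,t)⌋ = ⌊1594323/2627⌋ = 606.
Step 4: Compare |C| = 667 to 606: violated.
The claimed |C| lies above the Hamming bound, so no 3-ary code of length 13 with d ≥ 7 can have 667 codewords.


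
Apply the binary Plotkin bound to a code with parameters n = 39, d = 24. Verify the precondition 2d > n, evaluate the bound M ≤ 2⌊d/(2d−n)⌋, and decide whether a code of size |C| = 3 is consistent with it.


Plotkin bound M ≤ 4; given |C| = 3 ≤ bound (satisfied).

Check applicability: 2d = 48, n = 39.
2d − n = 9 > 0, so Plotkin applies.
Compute d/(2d−n) = 24/9 ≈ 2.6667.
⌊d/(2d−n)⌋ = 2.
Plotkin bound: M ≤ 2·2 = 4.
Given |C| = 3, check: satisfied.
This |C| is below the Plotkin bound.


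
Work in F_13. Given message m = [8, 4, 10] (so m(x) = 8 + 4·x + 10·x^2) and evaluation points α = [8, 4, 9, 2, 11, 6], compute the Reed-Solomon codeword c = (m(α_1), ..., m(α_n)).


c = [4, 2, 9, 4, 1, 2]

Message polynomial: m(x) = 8 + 4·x + 10·x^2 (mod 13).
For each evaluation point α_i, compute m(α_i) mod 13:
  α_1 = 8: Horner steps 10 → 6 → 4, so m(8) = 4.
  α_2 = 4: Horner steps 10 → 5 → 2, so m(4) = 2.
  α_3 = 9: Horner steps 10 → 3 → 9, so m(9) = 9.
  α_4 = 2: Horner steps 10 → 11 → 4, so m(2) = 4.
  α_5 = 11: Horner steps 10 → 10 → 1, so m(11) = 1.
  α_6 = 6: Horner steps 10 → 12 → 2, so m(6) = 2.
Codeword c = [4, 2, 9, 4, 1, 2] ∈ F_13^6.


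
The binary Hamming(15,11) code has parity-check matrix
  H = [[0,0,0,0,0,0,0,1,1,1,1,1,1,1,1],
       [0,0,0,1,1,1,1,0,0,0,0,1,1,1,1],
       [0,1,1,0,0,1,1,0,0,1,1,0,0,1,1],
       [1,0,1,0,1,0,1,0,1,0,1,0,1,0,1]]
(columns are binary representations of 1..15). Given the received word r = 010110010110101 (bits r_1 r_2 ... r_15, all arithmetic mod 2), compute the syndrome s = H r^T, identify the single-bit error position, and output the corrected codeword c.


s = (1, 0, 0, 0)^T, error position = 8, corrected codeword c = 010110000110101

Compute s = H r^T mod 2 one row at a time:
  s_1 = 1 + 0 + 1 + 1 + 0 + 1 + 0 + 1 = 5 ≡ 1 (mod 2).
  s_2 = 1 + 1 + 0 + 0 + 0 + 1 + 0 + 1 = 4 ≡ 0 (mod 2).
  s_3 = 1 + 0 + 0 + 0 + 1 + 1 + 0 + 1 = 4 ≡ 0 (mod 2).
  s_4 = 0 + 0 + 1 + 0 + 0 + 1 + 1 + 1 = 4 ≡ 0 (mod 2).
s = (1, 0, 0, 0)^T — this equals column 8 of H (binary 1000), so error is at position 8.
Correct: flip bit 8 of r = 010110010110101 to get c = 010110000110101.


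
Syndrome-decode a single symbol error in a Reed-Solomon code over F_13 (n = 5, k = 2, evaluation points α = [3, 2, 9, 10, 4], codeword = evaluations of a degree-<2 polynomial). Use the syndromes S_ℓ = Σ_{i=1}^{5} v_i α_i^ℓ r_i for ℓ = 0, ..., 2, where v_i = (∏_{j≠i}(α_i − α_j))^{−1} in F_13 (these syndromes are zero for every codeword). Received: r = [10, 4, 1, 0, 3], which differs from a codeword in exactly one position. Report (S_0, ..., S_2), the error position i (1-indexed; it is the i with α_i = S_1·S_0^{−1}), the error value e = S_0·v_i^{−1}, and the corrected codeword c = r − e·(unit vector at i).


S = (3, 1, 9), error at position 3, error magnitude e = 7, c = [10, 4, 7, 0, 3].

Step 1: column multipliers v_i = (∏_{j≠i}(α_i − α_j))^{−1} mod 13.
  i = 1 (α = 3): (3−2)(3−9)(3−10)(3−4) = 1·(−6)·(−7)·(−1) = −42 ≡ 10, so v_1 = 10^{−1} = 4 (mod 13).
  i = 2 (α = 2): (2−3)(2−9)(2−10)(2−4) = (−1)·(−7)·(−8)·(−2) = 112 ≡ 8, so v_2 = 8^{−1} = 5 (mod 13).
  i = 3 (α = 9): (9−3)(9−2)(9−10)(9−4) = 6·7·(−1)·5 = −210 ≡ 11, so v_3 = 11^{−1} = 6 (mod 13).
  i = 4 (α = 10): (10−3)(10−2)(10−9)(10−4) = 7·8·1·6 = 336 ≡ 11, so v_4 = 11^{−1} = 6 (mod 13).
  i = 5 (α = 4): (4−3)(4−2)(4−9)(4−10) = 1·2·(−5)·(−6) = 60 ≡ 8, so v_5 = 8^{−1} = 5 (mod 13).
  v = [4, 5, 6, 6, 5].
Step 2: syndromes of r = [10, 4, 1, 0, 3] (all sums mod 13).
  S_0 = Σ v_i r_i = 4·10 + 5·4 + 6·1 + 6·0 + 5·3 = 81 ≡ 3.
  S_1 = Σ v_i α_i r_i = 4·3·10 + 5·2·4 + 6·9·1 + 6·10·0 + 5·4·3 = 274 ≡ 1.
  α_i^2 mod 13 = [9, 4, 3, 9, 3].
  S_2 = Σ v_i α_i^2 r_i = 4·9·10 + 5·4·4 + 6·3·1 + 6·9·0 + 5·3·3 = 503 ≡ 9.
  S = (3, 1, 9) ≠ 0, so r is not a codeword (an error is present).
Step 3: locate the error. For a single error e at position i, S_ℓ = v_i·e·α_i^ℓ, so α_err = S_1/S_0.
  S_0^{−1} = 3^{−1} = 9 (mod 13), so α_err = 1·9 = 9 ≡ 9 = α_3. Error position i = 3.
  Consistency check: S_2/S_1 = 9·1 = 9 ≡ 9 = α_err ✓ (single-error assumption holds).
Step 4: error magnitude e = S_0/v_3 = S_0·∏_{j≠3}(α_3 − α_j) = 3·11 = 33 ≡ 7 (mod 13).
Step 5: correct position 3: c_3 = r_3 − e = 1 − 7 ≡ 7 (mod 13). Hence c = [10, 4, 7, 0, 3].
  Check: interpolating c through the α_i gives m(x) = 5 + 6·x (degree < 2) with m(α_i) = c_i for every i, so c is indeed a codeword.


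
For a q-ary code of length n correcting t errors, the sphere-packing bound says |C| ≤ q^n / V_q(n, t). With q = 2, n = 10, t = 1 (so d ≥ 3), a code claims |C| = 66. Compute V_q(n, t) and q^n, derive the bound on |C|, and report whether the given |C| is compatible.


V_q(n, t) = 11, q^n = 1024, Hamming bound = 93, |C| = 66 ≤ bound (satisfied).

Step 1: Compute V_q(n, t) = Σ_{j=0}^1 C(n, j) (q−1)^j.
  j = 0: C(10,0)·(1)^0 = 1·1 = 1.
  j = 1: C(10,1)·(1)^1 = 10·1 = 10.
  V_q(n, t) = 1 + 10 = 11.
Step 2: q^n = 2^10 = 1024.
Step 3: Hamming bound ⌊q^n / V_q(n,t)⌋ = ⌊1024/11⌋ = 93.
Step 4: Compare |C| = 66 to 93: satisfied.
The claimed |C| lies below the Hamming bound.


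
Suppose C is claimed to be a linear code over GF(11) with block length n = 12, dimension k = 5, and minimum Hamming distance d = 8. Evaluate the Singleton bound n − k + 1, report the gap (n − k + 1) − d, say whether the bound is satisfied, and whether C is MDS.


Singleton RHS = n − k + 1 = 8, slack = 0, bound satisfied, MDS.

Singleton bound: d ≤ n − k + 1.
Here n = 12, k = 5, so n − k + 1 = 8.
Given d = 8, check d ≤ 8: YES.
Slack = (n − k + 1) − d = 0.
The code is MDS (slack = 0).
Description: the claimed parameters are [12, 5, 8]_11; such a code would be MDS (meets Singleton bound).


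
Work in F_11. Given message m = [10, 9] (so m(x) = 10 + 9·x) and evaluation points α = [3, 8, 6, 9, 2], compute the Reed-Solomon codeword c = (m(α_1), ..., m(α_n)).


c = [4, 5, 9, 3, 6]

Message polynomial: m(x) = 10 + 9·x (mod 11).
For each evaluation point α_i, compute m(α_i) mod 11:
  α_1 = 3: Horner steps 9 → 4, so m(3) = 4.
  α_2 = 8: Horner steps 9 → 5, so m(8) = 5.
  α_3 = 6: Horner steps 9 → 9, so m(6) = 9.
  α_4 = 9: Horner steps 9 → 3, so m(9) = 3.
  α_5 = 2: Horner steps 9 → 6, so m(2) = 6.
Codeword c = [4, 5, 9, 3, 6] ∈ F_11^5.


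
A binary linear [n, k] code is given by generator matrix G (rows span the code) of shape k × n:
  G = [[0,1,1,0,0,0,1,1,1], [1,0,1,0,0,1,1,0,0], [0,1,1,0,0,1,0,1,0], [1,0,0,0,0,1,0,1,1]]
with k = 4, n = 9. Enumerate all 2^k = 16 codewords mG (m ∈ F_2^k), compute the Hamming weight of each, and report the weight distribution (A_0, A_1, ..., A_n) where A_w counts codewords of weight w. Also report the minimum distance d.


Weight distribution: A_0 = 1, A_1 = 1, A_3 = 4, A_4 = 7, A_5 = 3. Minimum distance d = 1.

Enumerate all 2^4 = 16 messages m ∈ F_2^4.
For each, compute codeword c = mG in F_2^9, then tally its weight.
  m = 0000 → c = 000000000, weight = 0.
  m = 1000 → c = 011000111, weight = 5.
  m = 0100 → c = 101001100, weight = 4.
  m = 1100 → c = 110001011, weight = 5.
  m = 0010 → c = 011001010, weight = 4.
  m = 1010 → c = 000001101, weight = 3.
  m = 0110 → c = 110000110, weight = 4.
  m = 1110 → c = 101000001, weight = 3.
  m = 0001 → c = 100001011, weight = 4.
  m = 1001 → c = 111001100, weight = 5.
  m = 0101 → c = 001000111, weight = 4.
  m = 1101 → c = 010000000, weight = 1.
  m = 0011 → c = 111000001, weight = 4.
  m = 1011 → c = 100000110, weight = 3.
  m = 0111 → c = 010001101, weight = 4.
  m = 1111 → c = 001001010, weight = 3.
Tally weights:
  weight 0: 1 codewords.
  weight 1: 1 codewords.
  weight 3: 4 codewords.
  weight 4: 7 codewords.
  weight 5: 3 codewords.
Minimum distance d = smallest w > 0 with A_w > 0 = 1.
Sanity: Σ A_w = 16 = 2^4 = 16 ✓.


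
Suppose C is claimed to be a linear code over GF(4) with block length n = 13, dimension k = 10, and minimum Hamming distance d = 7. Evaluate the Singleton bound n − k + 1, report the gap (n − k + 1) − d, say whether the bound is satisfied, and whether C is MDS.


Singleton RHS = n − k + 1 = 4, slack = -3, bound violated (no such code; not MDS).

Singleton bound: d ≤ n − k + 1.
Here n = 13, k = 10, so n − k + 1 = 4.
Given d = 7, check d ≤ 4: NO.
Slack = (n − k + 1) − d = -3.
The slack is negative: d = 7 exceeds n − k + 1 = 4 by 3, so the Singleton bound is violated and no linear [13, 10, 7]_4 code can exist. In particular it is not MDS (MDS requires d = n − k + 1 exactly).
Description: the claimed parameters are [13, 10, 7]_4; such a code would be impossible (violates the Singleton bound).


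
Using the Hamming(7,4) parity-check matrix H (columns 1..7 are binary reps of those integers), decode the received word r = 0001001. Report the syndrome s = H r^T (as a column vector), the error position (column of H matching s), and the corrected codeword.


s = (0, 1, 1)^T, error position = 3, corrected codeword c = 0011001

Compute s = H r^T mod 2 one row at a time:
  s_1 = 1 + 0 + 0 + 1 = 2 ≡ 0 (mod 2).
  s_2 = 0 + 0 + 0 + 1 = 1 ≡ 1 (mod 2).
  s_3 = 0 + 0 + 0 + 1 = 1 ≡ 1 (mod 2).
s = (0, 1, 1)^T — this equals column 3 of H (binary 011), so error is at position 3.
Correct: flip bit 3 of r = 0001001 to get c = 0011001.
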